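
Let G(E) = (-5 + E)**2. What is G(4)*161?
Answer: 161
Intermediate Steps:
G(4)*161 = (-5 + 4)**2*161 = (-1)**2*161 = 1*161 = 161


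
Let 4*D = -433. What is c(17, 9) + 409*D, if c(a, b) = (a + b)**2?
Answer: -174393/4 ≈ -43598.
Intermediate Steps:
D = -433/4 (D = (1/4)*(-433) = -433/4 ≈ -108.25)
c(17, 9) + 409*D = (17 + 9)**2 + 409*(-433/4) = 26**2 - 177097/4 = 676 - 177097/4 = -174393/4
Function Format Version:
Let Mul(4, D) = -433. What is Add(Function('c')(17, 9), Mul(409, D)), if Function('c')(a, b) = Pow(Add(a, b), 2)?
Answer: Rational(-174393, 4) ≈ -43598.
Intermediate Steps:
D = Rational(-433, 4) (D = Mul(Rational(1, 4), -433) = Rational(-433, 4) ≈ -108.25)
Add(Function('c')(17, 9), Mul(409, D)) = Add(Pow(Add(17, 9), 2), Mul(409, Rational(-433, 4))) = Add(Pow(26, 2), Rational(-177097, 4)) = Add(676, Rational(-177097, 4)) = Rational(-174393, 4)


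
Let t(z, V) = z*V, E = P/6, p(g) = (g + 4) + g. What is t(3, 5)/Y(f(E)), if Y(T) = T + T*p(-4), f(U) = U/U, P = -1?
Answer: -5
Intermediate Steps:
p(g) = 4 + 2*g (p(g) = (4 + g) + g = 4 + 2*g)
E = -⅙ (E = -1/6 = -1*⅙ = -⅙ ≈ -0.16667)
f(U) = 1
t(z, V) = V*z
Y(T) = -3*T (Y(T) = T + T*(4 + 2*(-4)) = T + T*(4 - 8) = T + T*(-4) = T - 4*T = -3*T)
t(3, 5)/Y(f(E)) = (5*3)/((-3*1)) = 15/(-3) = 15*(-⅓) = -5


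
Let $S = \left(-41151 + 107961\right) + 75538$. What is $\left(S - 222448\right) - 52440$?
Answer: $-132540$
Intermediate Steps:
$S = 142348$ ($S = 66810 + 75538 = 142348$)
$\left(S - 222448\right) - 52440 = \left(142348 - 222448\right) - 52440 = -80100 - 52440 = -132540$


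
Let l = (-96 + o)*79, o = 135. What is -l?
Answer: -3081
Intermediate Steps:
l = 3081 (l = (-96 + 135)*79 = 39*79 = 3081)
-l = -1*3081 = -3081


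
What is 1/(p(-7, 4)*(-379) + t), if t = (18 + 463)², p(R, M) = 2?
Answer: 1/230603 ≈ 4.3365e-6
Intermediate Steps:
t = 231361 (t = 481² = 231361)
1/(p(-7, 4)*(-379) + t) = 1/(2*(-379) + 231361) = 1/(-758 + 231361) = 1/230603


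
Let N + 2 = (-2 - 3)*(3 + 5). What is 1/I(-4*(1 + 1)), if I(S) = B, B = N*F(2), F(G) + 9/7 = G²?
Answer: -1/114 ≈ -0.0087719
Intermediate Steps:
F(G) = -9/7 + G²
N = -42 (N = -2 + (-2 - 3)*(3 + 5) = -2 - 5*8 = -2 - 40 = -42)
B = -114 (B = -42*(-9/7 + 2²) = -42*(-9/7 + 4) = -42*19/7 = -114)
I(S) = -114
1/I(-4*(1 + 1)) = 1/(-114) = -1/114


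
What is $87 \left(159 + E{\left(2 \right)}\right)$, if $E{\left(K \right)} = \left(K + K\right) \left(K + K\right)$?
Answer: $15225$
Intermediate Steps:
$E{\left(K \right)} = 4 K^{2}$ ($E{\left(K \right)} = 2 K 2 K = 4 K^{2}$)
$87 \left(159 + E{\left(2 \right)}\right) = 87 \left(159 + 4 \cdot 2^{2}\right) = 87 \left(159 + 4 \cdot 4\right) = 87 \left(159 + 16\right) = 87 \cdot 175 = 15225$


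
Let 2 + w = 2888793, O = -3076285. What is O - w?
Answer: -5965076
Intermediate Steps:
w = 2888791 (w = -2 + 2888793 = 2888791)
O - w = -3076285 - 1*2888791 = -3076285 - 2888791 = -5965076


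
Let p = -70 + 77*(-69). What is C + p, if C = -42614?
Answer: -47997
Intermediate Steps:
p = -5383 (p = -70 - 5313 = -5383)
C + p = -42614 - 5383 = -47997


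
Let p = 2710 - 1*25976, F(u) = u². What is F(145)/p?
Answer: -21025/23266 ≈ -0.90368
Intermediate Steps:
p = -23266 (p = 2710 - 25976 = -23266)
F(145)/p = 145²/(-23266) = 21025*(-1/23266) = -21025/23266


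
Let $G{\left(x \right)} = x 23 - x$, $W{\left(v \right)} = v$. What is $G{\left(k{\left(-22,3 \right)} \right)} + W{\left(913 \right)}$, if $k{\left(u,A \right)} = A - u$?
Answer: $1463$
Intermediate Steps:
$G{\left(x \right)} = 22 x$ ($G{\left(x \right)} = 23 x - x = 22 x$)
$G{\left(k{\left(-22,3 \right)} \right)} + W{\left(913 \right)} = 22 \left(3 - -22\right) + 913 = 22 \left(3 + 22\right) + 913 = 22 \cdot 25 + 913 = 550 + 913 = 1463$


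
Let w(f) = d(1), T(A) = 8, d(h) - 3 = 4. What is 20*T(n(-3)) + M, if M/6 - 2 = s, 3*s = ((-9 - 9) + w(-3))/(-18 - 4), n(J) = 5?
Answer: 173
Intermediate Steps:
d(h) = 7 (d(h) = 3 + 4 = 7)
w(f) = 7
s = ⅙ (s = (((-9 - 9) + 7)/(-18 - 4))/3 = ((-18 + 7)/(-22))/3 = (-11*(-1/22))/3 = (⅓)*(½) = ⅙ ≈ 0.16667)
M = 13 (M = 12 + 6*(⅙) = 12 + 1 = 13)
20*T(n(-3)) + M = 20*8 + 13 = 160 + 13 = 173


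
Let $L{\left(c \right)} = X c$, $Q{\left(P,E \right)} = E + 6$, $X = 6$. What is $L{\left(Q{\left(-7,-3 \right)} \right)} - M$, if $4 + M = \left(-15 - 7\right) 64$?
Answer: $1430$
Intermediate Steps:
$M = -1412$ ($M = -4 + \left(-15 - 7\right) 64 = -4 - 1408 = -1412$)
$Q{\left(P,E \right)} = 6 + E$
$L{\left(c \right)} = 6 c$
$L{\left(Q{\left(-7,-3 \right)} \right)} - M = 6 \left(6 - 3\right) - -1412 = 6 \cdot 3 + 1412 = 18 + 1412 = 1430$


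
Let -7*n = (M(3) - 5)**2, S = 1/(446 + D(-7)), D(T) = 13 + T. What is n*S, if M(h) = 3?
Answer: -1/791 ≈ -0.0012642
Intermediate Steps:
S = 1/452 (S = 1/(446 + (13 - 7)) = 1/(446 + 6) = 1/452 ≈ 0.0022124)
n = -4/7 (n = -(3 - 5)**2/7 = -1/7*(-2)**2 = -1/7*4 = -4/7 ≈ -0.57143)
n*S = -4/7*1/452 = -1/791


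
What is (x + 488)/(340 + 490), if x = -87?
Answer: 401/830 ≈ 0.48313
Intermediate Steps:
(x + 488)/(340 + 490) = (-87 + 488)/(340 + 490) = 401/830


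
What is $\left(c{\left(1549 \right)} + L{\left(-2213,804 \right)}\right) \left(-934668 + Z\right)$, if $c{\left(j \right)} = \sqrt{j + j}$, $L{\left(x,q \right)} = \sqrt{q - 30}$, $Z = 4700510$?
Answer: $3765842 \sqrt{3098} + 11297526 \sqrt{86} \approx 3.1437 \cdot 10^{8}$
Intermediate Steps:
$L{\left(x,q \right)} = \sqrt{-30 + q}$
$c{\left(j \right)} = \sqrt{2} \sqrt{j}$ ($c{\left(j \right)} = \sqrt{2 j} = \sqrt{2} \sqrt{j}$)
$\left(c{\left(1549 \right)} + L{\left(-2213,804 \right)}\right) \left(-934668 + Z\right) = \left(\sqrt{2} \sqrt{1549} + \sqrt{-30 + 804}\right) \left(-934668 + 4700510\right) = \left(\sqrt{3098} + \sqrt{774}\right) 3765842 = \left(\sqrt{3098} + 3 \sqrt{86}\right) 3765842 = 3765842 \sqrt{3098} + 11297526 \sqrt{86}$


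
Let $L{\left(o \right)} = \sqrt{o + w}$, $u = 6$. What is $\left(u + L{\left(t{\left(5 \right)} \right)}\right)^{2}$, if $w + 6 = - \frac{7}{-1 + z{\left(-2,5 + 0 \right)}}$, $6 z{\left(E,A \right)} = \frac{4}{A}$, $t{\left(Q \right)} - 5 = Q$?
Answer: $\frac{\left(78 + \sqrt{2041}\right)^{2}}{169} \approx 89.779$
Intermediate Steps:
$t{\left(Q \right)} = 5 + Q$
$z{\left(E,A \right)} = \frac{2}{3 A}$ ($z{\left(E,A \right)} = \frac{4 \frac{1}{A}}{6} = \frac{2}{3 A}$)
$w = \frac{27}{13}$ ($w = -6 - \frac{7}{-1 + \frac{2}{3 \left(5 + 0\right)}} = -6 - \frac{7}{-1 + \frac{2}{3 \cdot 5}} = -6 - \frac{7}{-1 + \frac{2}{3} \cdot \frac{1}{5}} = -6 - \frac{7}{-1 + \frac{2}{15}} = -6 - \frac{7}{- \frac{13}{15}} = -6 - - \frac{105}{13} = -6 + \frac{105}{13} = \frac{27}{13} \approx 2.0769$)
$L{\left(o \right)} = \sqrt{\frac{27}{13} + o}$ ($L{\left(o \right)} = \sqrt{o + \frac{27}{13}} = \sqrt{\frac{27}{13} + o}$)
$\left(u + L{\left(t{\left(5 \right)} \right)}\right)^{2} = \left(6 + \frac{\sqrt{351 + 169 \left(5 + 5\right)}}{13}\right)^{2} = \left(6 + \frac{\sqrt{351 + 169 \cdot 10}}{13}\right)^{2} = \left(6 + \frac{\sqrt{351 + 1690}}{13}\right)^{2} = \left(6 + \frac{\sqrt{2041}}{13}\right)^{2}$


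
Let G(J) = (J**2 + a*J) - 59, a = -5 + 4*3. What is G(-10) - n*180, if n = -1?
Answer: 151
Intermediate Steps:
a = 7 (a = -5 + 12 = 7)
G(J) = -59 + J**2 + 7*J (G(J) = (J**2 + 7*J) - 59 = -59 + J**2 + 7*J)
G(-10) - n*180 = (-59 + (-10)**2 + 7*(-10)) - (-1)*180 = (-59 + 100 - 70) - 1*(-180) = -29 + 180 = 151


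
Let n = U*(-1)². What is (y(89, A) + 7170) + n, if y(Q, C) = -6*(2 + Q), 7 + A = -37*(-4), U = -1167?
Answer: 5457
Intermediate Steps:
n = -1167 (n = -1167*(-1)² = -1167*1 = -1167)
A = 141 (A = -7 - 37*(-4) = -7 + 148 = 141)
y(Q, C) = -12 - 6*Q
(y(89, A) + 7170) + n = ((-12 - 6*89) + 7170) - 1167 = ((-12 - 534) + 7170) - 1167 = (-546 + 7170) - 1167 = 6624 - 1167 = 5457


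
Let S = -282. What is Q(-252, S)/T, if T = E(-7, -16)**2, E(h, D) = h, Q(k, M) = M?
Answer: -282/49 ≈ -5.7551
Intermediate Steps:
T = 49 (T = (-7)**2 = 49)
Q(-252, S)/T = -282/49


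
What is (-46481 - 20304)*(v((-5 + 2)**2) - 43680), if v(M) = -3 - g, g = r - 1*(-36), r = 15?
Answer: 2920775190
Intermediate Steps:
g = 51 (g = 15 - 1*(-36) = 15 + 36 = 51)
v(M) = -54 (v(M) = -3 - 1*51 = -3 - 51 = -54)
(-46481 - 20304)*(v((-5 + 2)**2) - 43680) = (-46481 - 20304)*(-54 - 43680) = -66785*(-43734) = 2920775190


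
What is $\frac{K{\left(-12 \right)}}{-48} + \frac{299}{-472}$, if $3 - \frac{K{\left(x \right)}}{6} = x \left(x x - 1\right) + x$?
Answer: $- \frac{25607}{118} \approx -217.01$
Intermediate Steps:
$K{\left(x \right)} = 18 - 6 x - 6 x \left(-1 + x^{2}\right)$ ($K{\left(x \right)} = 18 - 6 \left(x \left(x x - 1\right) + x\right) = 18 - 6 \left(x \left(x^{2} - 1\right) + x\right) = 18 - 6 \left(x \left(-1 + x^{2}\right) + x\right) = 18 - 6 \left(x + x \left(-1 + x^{2}\right)\right) = 18 - \left(6 x + 6 x \left(-1 + x^{2}\right)\right) = 18 - 6 x - 6 x \left(-1 + x^{2}\right)$)
$\frac{K{\left(-12 \right)}}{-48} + \frac{299}{-472} = \frac{18 - 6 \left(-12\right)^{3}}{-48} + \frac{299}{-472} = \left(18 - -10368\right) \left(- \frac{1}{48}\right) + 299 \left(- \frac{1}{472}\right) = \left(18 + 10368\right) \left(- \frac{1}{48}\right) - \frac{299}{472} = 10386 \left(- \frac{1}{48}\right) - \frac{299}{472} = - \frac{1731}{8} - \frac{299}{472} = - \frac{25607}{118}$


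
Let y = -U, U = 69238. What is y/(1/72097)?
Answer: -4991852086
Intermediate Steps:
y = -69238 (y = -1*69238 = -69238)
y/(1/72097) = -69238/(1/72097) = -69238/1/72097 = -69238*72097 = -4991852086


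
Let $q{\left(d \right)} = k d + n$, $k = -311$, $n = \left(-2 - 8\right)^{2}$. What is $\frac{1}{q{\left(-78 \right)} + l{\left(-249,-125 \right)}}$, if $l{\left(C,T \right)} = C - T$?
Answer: $\frac{1}{24234} \approx 4.1264 \cdot 10^{-5}$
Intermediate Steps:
$n = 100$ ($n = \left(-10\right)^{2} = 100$)
$q{\left(d \right)} = 100 - 311 d$ ($q{\left(d \right)} = - 311 d + 100 = 100 - 311 d$)
$\frac{1}{q{\left(-78 \right)} + l{\left(-249,-125 \right)}} = \frac{1}{\left(100 - -24258\right) - 124} = \frac{1}{\left(100 + 24258\right) + \left(-249 + 125\right)} = \frac{1}{24358 - 124} = \frac{1}{24234}$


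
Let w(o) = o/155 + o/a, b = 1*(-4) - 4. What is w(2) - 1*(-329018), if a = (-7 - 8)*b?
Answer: 122394707/372 ≈ 3.2902e+5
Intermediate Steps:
b = -8 (b = -4 - 4 = -8)
a = 120 (a = (-7 - 8)*(-8) = -15*(-8) = 120)
w(o) = 11*o/744 (w(o) = o/155 + o/120 = 11*o/744)
w(2) - 1*(-329018) = (11/744)*2 - 1*(-329018) = 11/372 + 329018 = 122394707/372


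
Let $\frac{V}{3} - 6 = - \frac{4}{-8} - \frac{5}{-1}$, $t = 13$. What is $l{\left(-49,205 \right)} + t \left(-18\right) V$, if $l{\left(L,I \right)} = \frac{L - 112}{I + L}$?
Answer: $- \frac{1259549}{156} \approx -8074.0$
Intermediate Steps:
$l{\left(L,I \right)} = \frac{-112 + L}{I + L}$
$V = \frac{69}{2}$ ($V = 18 + 3 \left(- \frac{4}{-8} - \frac{5}{-1}\right) = 18 + 3 \left(\left(-4\right) \left(- \frac{1}{8}\right) - -5\right) = 18 + 3 \left(\frac{1}{2} + 5\right) = 18 + 3 \cdot \frac{11}{2} = 18 + \frac{33}{2} = \frac{69}{2} \approx 34.5$)
$l{\left(-49,205 \right)} + t \left(-18\right) V = \frac{-112 - 49}{205 - 49} + 13 \left(-18\right) \frac{69}{2} = \frac{1}{156} \left(-161\right) - 8073 = - \frac{161}{156} - 8073 = - \frac{1259549}{156}$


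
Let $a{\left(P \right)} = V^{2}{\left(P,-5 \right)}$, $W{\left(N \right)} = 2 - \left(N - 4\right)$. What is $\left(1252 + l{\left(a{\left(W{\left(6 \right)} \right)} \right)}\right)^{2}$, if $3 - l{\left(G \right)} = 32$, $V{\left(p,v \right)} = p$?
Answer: $1495729$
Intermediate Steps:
$W{\left(N \right)} = 6 - N$ ($W{\left(N \right)} = 2 - \left(N - 4\right) = 2 - \left(-4 + N\right) = 6 - N$)
$a{\left(P \right)} = P^{2}$
$l{\left(G \right)} = -29$ ($l{\left(G \right)} = 3 - 32 = -29$)
$\left(1252 + l{\left(a{\left(W{\left(6 \right)} \right)} \right)}\right)^{2} = \left(1252 - 29\right)^{2} = 1223^{2} = 1495729$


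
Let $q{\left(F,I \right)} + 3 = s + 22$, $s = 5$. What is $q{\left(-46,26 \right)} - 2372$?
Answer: $-2348$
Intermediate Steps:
$q{\left(F,I \right)} = 24$ ($q{\left(F,I \right)} = -3 + \left(5 + 22\right) = -3 + 27 = 24$)
$q{\left(-46,26 \right)} - 2372 = 24 - 2372 = -2348$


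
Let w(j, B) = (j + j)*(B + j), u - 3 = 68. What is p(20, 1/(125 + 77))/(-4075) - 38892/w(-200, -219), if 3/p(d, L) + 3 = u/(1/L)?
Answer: -846878559/3653889500 ≈ -0.23177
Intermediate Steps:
u = 71 (u = 3 + 68 = 71)
p(d, L) = 3/(-3 + 71*L) (p(d, L) = 3/(-3 + 71/(1/L)) = 3/(-3 + 71*L))
w(j, B) = 2*j*(B + j) (w(j, B) = (2*j)*(B + j) = 2*j*(B + j))
p(20, 1/(125 + 77))/(-4075) - 38892/w(-200, -219) = (3/(-3 + 71/(125 + 77)))/(-4075) - 38892*(-1/(400*(-219 - 200))) = (3/(-3 + 71/202))*(-1/4075) - 38892/(2*(-200)*(-419)) = (3/(-3 + 71*(1/202)))*(-1/4075) - 38892/167600 = (3/(-3 + 71/202))*(-1/4075) - 38892*1/167600 = (3/(-535/202))*(-1/4075) - 9723/41900 = (3*(-202/535))*(-1/4075) - 9723/41900 = -606/535*(-1/4075) - 9723/41900 = 606/2180125 - 9723/41900 = -846878559/3653889500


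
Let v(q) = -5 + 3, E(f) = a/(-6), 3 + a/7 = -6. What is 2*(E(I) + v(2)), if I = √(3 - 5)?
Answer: 17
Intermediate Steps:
a = -63 (a = -21 + 7*(-6) = -21 - 42 = -63)
I = I*√2 (I = √(-2) = I*√2 ≈ 1.4142*I)
E(f) = 21/2 (E(f) = -63/(-6) = -63*(-⅙) = 21/2)
v(q) = -2
2*(E(I) + v(2)) = 2*(21/2 - 2) = 2*(17/2) = 17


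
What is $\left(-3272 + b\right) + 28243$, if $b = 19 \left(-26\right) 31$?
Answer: $9657$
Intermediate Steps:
$b = -15314$ ($b = \left(-494\right) 31 = -15314$)
$\left(-3272 + b\right) + 28243 = \left(-3272 - 15314\right) + 28243 = -18586 + 28243 = 9657$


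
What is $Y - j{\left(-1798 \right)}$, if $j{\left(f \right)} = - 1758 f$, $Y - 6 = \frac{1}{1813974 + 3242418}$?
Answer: $- \frac{15982638232175}{5056392} \approx -3.1609 \cdot 10^{6}$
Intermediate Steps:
$Y = \frac{30338353}{5056392}$ ($Y = 6 + \frac{1}{1813974 + 3242418} = 6 + \frac{1}{5056392} = \frac{30338353}{5056392} \approx 6.0$)
$Y - j{\left(-1798 \right)} = \frac{30338353}{5056392} - \left(-1758\right) \left(-1798\right) = \frac{30338353}{5056392} - 3160884 = - \frac{15982638232175}{5056392}$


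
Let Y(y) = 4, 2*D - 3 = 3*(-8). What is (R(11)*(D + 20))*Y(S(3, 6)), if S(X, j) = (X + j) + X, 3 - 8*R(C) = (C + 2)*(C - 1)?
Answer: -2413/4 ≈ -603.25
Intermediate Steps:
D = -21/2 (D = 3/2 + (3*(-8))/2 = 3/2 + (½)*(-24) = 3/2 - 12 = -21/2 ≈ -10.500)
R(C) = 3/8 - (-1 + C)*(2 + C)/8 (R(C) = 3/8 - (C + 2)*(C - 1)/8 = 3/8 - (2 + C)*(-1 + C)/8 = 3/8 - (-1 + C)*(2 + C)/8)
S(X, j) = j + 2*X
(R(11)*(D + 20))*Y(S(3, 6)) = ((5/8 - ⅛*11 - ⅛*11²)*(-21/2 + 20))*4 = ((5/8 - 11/8 - ⅛*121)*(19/2))*4 = ((5/8 - 11/8 - 121/8)*(19/2))*4 = -127/8*19/2*4 = -2413/16*4 = -2413/4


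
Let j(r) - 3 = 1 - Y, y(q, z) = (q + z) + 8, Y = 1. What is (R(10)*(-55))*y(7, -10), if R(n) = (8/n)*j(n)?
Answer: -660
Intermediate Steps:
y(q, z) = 8 + q + z
j(r) = 3 (j(r) = 3 + (1 - 1*1) = 3 + (1 - 1) = 3 + 0 = 3)
R(n) = 24/n (R(n) = (8/n)*3 = 24/n)
(R(10)*(-55))*y(7, -10) = ((24/10)*(-55))*(8 + 7 - 10) = ((24*(⅒))*(-55))*5 = ((12/5)*(-55))*5 = -132*5 = -660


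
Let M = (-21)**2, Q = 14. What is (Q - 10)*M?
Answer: 1764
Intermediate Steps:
M = 441
(Q - 10)*M = (14 - 10)*441 = 4*441 = 1764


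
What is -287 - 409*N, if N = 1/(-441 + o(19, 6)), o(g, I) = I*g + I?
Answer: -91718/321 ≈ -285.73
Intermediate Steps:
o(g, I) = I + I*g
N = -1/321 (N = 1/(-441 + 6*(1 + 19)) = 1/(-441 + 6*20) = 1/(-441 + 120) = 1/(-321) = -1/321 ≈ -0.0031153)
-287 - 409*N = -287 - 409*(-1/321) = -287 + 409/321 = -91718/321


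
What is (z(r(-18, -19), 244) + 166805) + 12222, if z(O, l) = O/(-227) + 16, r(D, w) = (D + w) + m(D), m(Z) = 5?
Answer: 40642793/227 ≈ 1.7904e+5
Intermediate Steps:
r(D, w) = 5 + D + w (r(D, w) = (D + w) + 5 = 5 + D + w)
z(O, l) = 16 - O/227 (z(O, l) = O*(-1/227) + 16 = -O/227 + 16 = 16 - O/227)
(z(r(-18, -19), 244) + 166805) + 12222 = ((16 - (5 - 18 - 19)/227) + 166805) + 12222 = ((16 - 1/227*(-32)) + 166805) + 12222 = ((16 + 32/227) + 166805) + 12222 = (3664/227 + 166805) + 12222 = 37868399/227 + 12222 = 40642793/227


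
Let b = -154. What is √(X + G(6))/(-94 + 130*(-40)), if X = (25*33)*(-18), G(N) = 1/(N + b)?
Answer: -I*√81318637/391756 ≈ -0.023019*I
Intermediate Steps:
G(N) = 1/(-154 + N) (G(N) = 1/(N - 154) = 1/(-154 + N))
X = -14850 (X = 825*(-18) = -14850)
√(X + G(6))/(-94 + 130*(-40)) = √(-14850 + 1/(-154 + 6))/(-94 + 130*(-40)) = √(-14850 + 1/(-148))/(-94 - 5200) = √(-14850 - 1/148)/(-5294) = √(-2197801/148)*(-1/5294) = (I*√81318637/74)*(-1/5294) = -I*√81318637/391756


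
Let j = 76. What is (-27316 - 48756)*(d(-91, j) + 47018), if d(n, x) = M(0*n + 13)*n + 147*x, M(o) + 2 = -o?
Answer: -4530467960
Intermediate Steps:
M(o) = -2 - o
d(n, x) = -15*n + 147*x (d(n, x) = (-2 - (0*n + 13))*n + 147*x = (-2 - (0 + 13))*n + 147*x = (-2 - 1*13)*n + 147*x = (-2 - 13)*n + 147*x = -15*n + 147*x)
(-27316 - 48756)*(d(-91, j) + 47018) = (-27316 - 48756)*((-15*(-91) + 147*76) + 47018) = -76072*((1365 + 11172) + 47018) = -76072*(12537 + 47018) = -76072*59555 = -4530467960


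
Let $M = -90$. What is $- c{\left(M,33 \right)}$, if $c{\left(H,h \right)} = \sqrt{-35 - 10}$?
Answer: $- 3 i \sqrt{5} \approx - 6.7082 i$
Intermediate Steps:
$c{\left(H,h \right)} = 3 i \sqrt{5}$ ($c{\left(H,h \right)} = \sqrt{-45} = 3 i \sqrt{5}$)
$- c{\left(M,33 \right)} = - 3 i \sqrt{5}$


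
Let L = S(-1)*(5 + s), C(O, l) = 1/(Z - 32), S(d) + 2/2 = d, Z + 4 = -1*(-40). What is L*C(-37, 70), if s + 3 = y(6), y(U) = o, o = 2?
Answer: -2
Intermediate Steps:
Z = 36 (Z = -4 - 1*(-40) = -4 + 40 = 36)
y(U) = 2
S(d) = -1 + d
s = -1 (s = -3 + 2 = -1)
C(O, l) = ¼ (C(O, l) = 1/(36 - 32) = 1/4 = ¼)
L = -8 (L = (-1 - 1)*(5 - 1) = -2*4 = -8)
L*C(-37, 70) = -8*¼ = -2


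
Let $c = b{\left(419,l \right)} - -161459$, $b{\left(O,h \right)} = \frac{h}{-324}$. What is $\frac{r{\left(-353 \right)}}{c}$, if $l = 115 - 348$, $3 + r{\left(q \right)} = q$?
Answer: $- \frac{115344}{52312949} \approx -0.0022049$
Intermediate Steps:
$r{\left(q \right)} = -3 + q$
$l = -233$
$b{\left(O,h \right)} = - \frac{h}{324}$ ($b{\left(O,h \right)} = h \left(- \frac{1}{324}\right) = - \frac{h}{324}$)
$c = \frac{52312949}{324}$ ($c = \left(- \frac{1}{324}\right) \left(-233\right) - -161459 = \frac{233}{324} + 161459 = \frac{52312949}{324} \approx 1.6146 \cdot 10^{5}$)
$\frac{r{\left(-353 \right)}}{c} = \frac{-3 - 353}{\frac{52312949}{324}} = \left(-356\right) \frac{324}{52312949} = - \frac{115344}{52312949}$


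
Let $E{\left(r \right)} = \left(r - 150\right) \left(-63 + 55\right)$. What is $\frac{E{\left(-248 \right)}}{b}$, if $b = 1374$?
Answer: $\frac{1592}{687} \approx 2.3173$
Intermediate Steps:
$E{\left(r \right)} = 1200 - 8 r$ ($E{\left(r \right)} = \left(-150 + r\right) \left(-8\right) = 1200 - 8 r$)
$\frac{E{\left(-248 \right)}}{b} = \frac{1200 - -1984}{1374} = \left(1200 + 1984\right) \frac{1}{1374} = 3184 \cdot \frac{1}{1374} = \frac{1592}{687}$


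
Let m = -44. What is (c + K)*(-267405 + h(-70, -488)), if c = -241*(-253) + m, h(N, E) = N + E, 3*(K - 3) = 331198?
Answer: -45910458074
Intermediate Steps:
K = 331207/3 (K = 3 + (⅓)*331198 = 3 + 331198/3 = 331207/3 ≈ 1.1040e+5)
h(N, E) = E + N
c = 60929 (c = -241*(-253) - 44 = 60973 - 44 = 60929)
(c + K)*(-267405 + h(-70, -488)) = (60929 + 331207/3)*(-267405 + (-488 - 70)) = 513994*(-267405 - 558)/3 = (513994/3)*(-267963) = -45910458074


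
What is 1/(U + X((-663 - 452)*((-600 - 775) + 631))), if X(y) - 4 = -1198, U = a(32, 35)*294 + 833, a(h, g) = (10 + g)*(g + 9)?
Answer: 1/581759 ≈ 1.7189e-6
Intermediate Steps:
a(h, g) = (9 + g)*(10 + g) (a(h, g) = (10 + g)*(9 + g) = (9 + g)*(10 + g))
U = 582953 (U = (90 + 35² + 19*35)*294 + 833 = (90 + 1225 + 665)*294 + 833 = 1980*294 + 833 = 582120 + 833 = 582953)
X(y) = -1194 (X(y) = 4 - 1198 = -1194)
1/(U + X((-663 - 452)*((-600 - 775) + 631))) = 1/(582953 - 1194) = 1/581759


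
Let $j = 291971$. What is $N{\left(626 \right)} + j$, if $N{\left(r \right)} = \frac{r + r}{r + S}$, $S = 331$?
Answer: $\frac{279417499}{957} \approx 2.9197 \cdot 10^{5}$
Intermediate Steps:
$N{\left(r \right)} = \frac{2 r}{331 + r}$ ($N{\left(r \right)} = \frac{r + r}{r + 331} = \frac{2 r}{331 + r}$)
$N{\left(626 \right)} + j = 2 \cdot 626 \frac{1}{331 + 626} + 291971 = 2 \cdot 626 \cdot \frac{1}{957} + 291971 = \frac{1252}{957} + 291971 = \frac{279417499}{957}$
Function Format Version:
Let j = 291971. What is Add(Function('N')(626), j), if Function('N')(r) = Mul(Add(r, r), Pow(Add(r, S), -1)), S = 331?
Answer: Rational(279417499, 957) ≈ 2.9197e+5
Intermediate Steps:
Function('N')(r) = Mul(2, r, Pow(Add(331, r), -1)) (Function('N')(r) = Mul(Add(r, r), Pow(Add(r, 331), -1)) = Mul(Mul(2, r), Pow(Add(331, r), -1)) = Mul(2, r, Pow(Add(331, r), -1)))
Add(Function('N')(626), j) = Add(Mul(2, 626, Pow(Add(331, 626), -1)), 291971) = Add(Mul(2, 626, Pow(957, -1)), 291971) = Add(Mul(2, 626, Rational(1, 957)), 291971) = Add(Rational(1252, 957), 291971) = Rational(279417499, 957)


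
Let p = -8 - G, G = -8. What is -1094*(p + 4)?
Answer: -4376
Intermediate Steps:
p = 0 (p = -8 - 1*(-8) = -8 + 8 = 0)
-1094*(p + 4) = -1094*(0 + 4) = -1094*4 = -4376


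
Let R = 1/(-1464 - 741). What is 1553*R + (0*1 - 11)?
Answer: -25808/2205 ≈ -11.704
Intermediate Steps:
R = -1/2205 (R = 1/(-2205) = -1/2205 ≈ -0.00045351)
1553*R + (0*1 - 11) = 1553*(-1/2205) + (0*1 - 11) = -1553/2205 + (0 - 11) = -1553/2205 - 11 = -25808/2205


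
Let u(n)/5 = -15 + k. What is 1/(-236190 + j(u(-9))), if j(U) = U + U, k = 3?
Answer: -1/236310 ≈ -4.2317e-6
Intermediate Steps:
u(n) = -60 (u(n) = 5*(-15 + 3) = 5*(-12) = -60)
j(U) = 2*U
1/(-236190 + j(u(-9))) = 1/(-236190 + 2*(-60)) = 1/(-236190 - 120) = 1/(-236310) = -1/236310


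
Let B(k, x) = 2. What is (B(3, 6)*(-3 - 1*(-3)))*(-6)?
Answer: 0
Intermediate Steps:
(B(3, 6)*(-3 - 1*(-3)))*(-6) = (2*(-3 - 1*(-3)))*(-6) = (2*(-3 + 3))*(-6) = (2*0)*(-6) = 0*(-6) = 0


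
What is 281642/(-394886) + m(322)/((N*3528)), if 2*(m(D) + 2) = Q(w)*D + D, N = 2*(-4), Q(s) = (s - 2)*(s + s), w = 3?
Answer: -466295031/619181248 ≈ -0.75308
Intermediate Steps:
Q(s) = 2*s*(-2 + s) (Q(s) = (-2 + s)*(2*s) = 2*s*(-2 + s))
N = -8
m(D) = -2 + 7*D/2 (m(D) = -2 + ((2*3*(-2 + 3))*D + D)/2 = -2 + ((2*3*1)*D + D)/2 = -2 + (6*D + D)/2 = -2 + (7*D)/2 = -2 + 7*D/2)
281642/(-394886) + m(322)/((N*3528)) = 281642/(-394886) + (-2 + (7/2)*322)/((-8*3528)) = 281642*(-1/394886) + (-2 + 1127)/(-28224) = -140821/197443 + 1125*(-1/28224) = -140821/197443 - 125/3136 = -466295031/619181248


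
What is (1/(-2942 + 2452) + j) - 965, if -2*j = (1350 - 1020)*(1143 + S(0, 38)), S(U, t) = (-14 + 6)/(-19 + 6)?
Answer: -1208144013/6370 ≈ -1.8966e+5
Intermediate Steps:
S(U, t) = 8/13 (S(U, t) = -8/(-13) = -8*(-1/13) = 8/13)
j = -2453055/13 (j = -(1350 - 1020)*(1143 + 8/13)/2 = -165*14867/13 = -½*4906110/13 = -2453055/13 ≈ -1.8870e+5)
(1/(-2942 + 2452) + j) - 965 = (1/(-2942 + 2452) - 2453055/13) - 965 = (1/(-490) - 2453055/13) - 965 = (-1/490 - 2453055/13) - 965 = -1201996963/6370 - 965 = -1208144013/6370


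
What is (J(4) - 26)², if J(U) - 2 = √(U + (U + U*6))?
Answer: 608 - 192*√2 ≈ 336.47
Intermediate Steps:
J(U) = 2 + 2*√2*√U (J(U) = 2 + √(U + (U + U*6)) = 2 + √(U + (U + 6*U)) = 2 + √(U + 7*U) = 2 + √(8*U) = 2 + 2*√2*√U)
(J(4) - 26)² = ((2 + 2*√2*√4) - 26)² = ((2 + 2*√2*2) - 26)² = ((2 + 4*√2) - 26)² = (-24 + 4*√2)²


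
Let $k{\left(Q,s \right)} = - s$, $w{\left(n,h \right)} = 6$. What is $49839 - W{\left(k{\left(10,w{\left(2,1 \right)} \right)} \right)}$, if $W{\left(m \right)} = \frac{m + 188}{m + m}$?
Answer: $\frac{299125}{6} \approx 49854.0$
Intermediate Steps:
$W{\left(m \right)} = \frac{188 + m}{2 m}$
$49839 - W{\left(k{\left(10,w{\left(2,1 \right)} \right)} \right)} = 49839 - \frac{188 - 6}{2 \left(\left(-1\right) 6\right)} = 49839 - \frac{188 - 6}{2 \left(-6\right)} = 49839 - \frac{1}{2} \left(- \frac{1}{6}\right) 182 = 49839 - - \frac{91}{6} = 49839 + \frac{91}{6} = \frac{299125}{6}$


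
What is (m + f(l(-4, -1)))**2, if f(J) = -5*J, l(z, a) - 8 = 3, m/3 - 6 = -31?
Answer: 16900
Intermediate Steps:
m = -75 (m = 18 + 3*(-31) = 18 - 93 = -75)
l(z, a) = 11 (l(z, a) = 8 + 3 = 11)
(m + f(l(-4, -1)))**2 = (-75 - 5*11)**2 = (-75 - 55)**2 = (-130)**2 = 16900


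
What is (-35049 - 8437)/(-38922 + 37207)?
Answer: 43486/1715 ≈ 25.356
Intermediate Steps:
(-35049 - 8437)/(-38922 + 37207) = -43486/(-1715) = -43486*(-1/1715) = 43486/1715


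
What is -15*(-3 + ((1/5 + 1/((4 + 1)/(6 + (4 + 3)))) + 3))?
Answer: -42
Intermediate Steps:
-15*(-3 + ((1/5 + 1/((4 + 1)/(6 + (4 + 3)))) + 3)) = -15*(-3 + ((1*(1/5) + 1/(5/(6 + 7))) + 3)) = -15*(-3 + ((1/5 + 1/(5/13)) + 3)) = -15*(-3 + ((1/5 + 1*(13/5)) + 3)) = -15*(-3 + ((1/5 + 13/5) + 3)) = -15*(-3 + (14/5 + 3)) = -15*(-3 + 29/5) = -15*14/5 = -42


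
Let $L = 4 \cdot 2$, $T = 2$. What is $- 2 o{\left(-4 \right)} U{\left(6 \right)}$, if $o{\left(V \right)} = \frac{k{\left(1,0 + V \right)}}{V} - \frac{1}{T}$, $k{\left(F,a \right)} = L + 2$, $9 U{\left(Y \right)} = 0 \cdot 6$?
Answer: $0$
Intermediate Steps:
$L = 8$
$U{\left(Y \right)} = 0$ ($U{\left(Y \right)} = \frac{0 \cdot 6}{9} = \frac{1}{9} \cdot 0 = 0$)
$k{\left(F,a \right)} = 10$ ($k{\left(F,a \right)} = 8 + 2 = 10$)
$o{\left(V \right)} = - \frac{1}{2} + \frac{10}{V}$ ($o{\left(V \right)} = \frac{10}{V} - \frac{1}{2} = - \frac{1}{2} + \frac{10}{V}$)
$- 2 o{\left(-4 \right)} U{\left(6 \right)} = - 2 \frac{20 - -4}{2 \left(-4\right)} 0 = - 2 \cdot \frac{1}{2} \left(- \frac{1}{4}\right) \left(20 + 4\right) 0 = - 2 \cdot \frac{1}{2} \left(- \frac{1}{4}\right) 24 \cdot 0 = \left(-2\right) \left(-3\right) 0 = 6 \cdot 0 = 0$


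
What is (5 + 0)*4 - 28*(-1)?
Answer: 48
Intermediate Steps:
(5 + 0)*4 - 28*(-1) = 5*4 + 28 = 20 + 28 = 48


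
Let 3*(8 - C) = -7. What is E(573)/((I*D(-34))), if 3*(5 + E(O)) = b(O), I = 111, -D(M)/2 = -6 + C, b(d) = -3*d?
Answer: 289/481 ≈ 0.60083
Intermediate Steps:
C = 31/3 (C = 8 - ⅓*(-7) = 8 + 7/3 = 31/3 ≈ 10.333)
D(M) = -26/3 (D(M) = -2*(-6 + 31/3) = -2*13/3 = -26/3)
E(O) = -5 - O (E(O) = -5 + (-3*O)/3 = -5 - O)
E(573)/((I*D(-34))) = (-5 - 1*573)/((111*(-26/3))) = (-5 - 573)/(-962) = -578*(-1/962) = 289/481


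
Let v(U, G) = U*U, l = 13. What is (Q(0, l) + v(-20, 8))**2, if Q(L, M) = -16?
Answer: 147456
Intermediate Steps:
v(U, G) = U**2
(Q(0, l) + v(-20, 8))**2 = (-16 + (-20)**2)**2 = (-16 + 400)**2 = 384**2 = 147456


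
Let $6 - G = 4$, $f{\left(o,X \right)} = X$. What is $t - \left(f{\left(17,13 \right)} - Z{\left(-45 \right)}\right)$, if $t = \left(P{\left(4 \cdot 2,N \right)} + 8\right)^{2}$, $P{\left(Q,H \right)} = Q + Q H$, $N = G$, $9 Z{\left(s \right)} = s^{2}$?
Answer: $1236$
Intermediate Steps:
$Z{\left(s \right)} = \frac{s^{2}}{9}$
$G = 2$ ($G = 6 - 4 = 2$)
$N = 2$
$P{\left(Q,H \right)} = Q + H Q$
$t = 1024$ ($t = \left(4 \cdot 2 \left(1 + 2\right) + 8\right)^{2} = \left(8 \cdot 3 + 8\right)^{2} = \left(24 + 8\right)^{2} = 32^{2} = 1024$)
$t - \left(f{\left(17,13 \right)} - Z{\left(-45 \right)}\right) = 1024 - \left(13 - \frac{\left(-45\right)^{2}}{9}\right) = 1024 - \left(13 - \frac{1}{9} \cdot 2025\right) = 1024 - \left(13 - 225\right) = 1024 - -212 = 1024 + 212 = 1236$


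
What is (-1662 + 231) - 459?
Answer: -1890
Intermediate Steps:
(-1662 + 231) - 459 = -1431 - 459 = -1890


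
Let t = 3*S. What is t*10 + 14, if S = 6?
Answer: 194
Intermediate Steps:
t = 18 (t = 3*6 = 18)
t*10 + 14 = 18*10 + 14 = 180 + 14 = 194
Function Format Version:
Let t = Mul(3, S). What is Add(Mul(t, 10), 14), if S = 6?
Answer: 194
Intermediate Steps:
t = 18 (t = Mul(3, 6) = 18)
Add(Mul(t, 10), 14) = Add(Mul(18, 10), 14) = Add(180, 14) = 194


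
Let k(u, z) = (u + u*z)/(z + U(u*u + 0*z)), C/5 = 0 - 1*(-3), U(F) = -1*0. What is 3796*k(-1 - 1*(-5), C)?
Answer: 242944/15 ≈ 16196.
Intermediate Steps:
U(F) = 0
C = 15 (C = 5*(0 - 1*(-3)) = 5*(0 + 3) = 5*3 = 15)
k(u, z) = (u + u*z)/z (k(u, z) = (u + u*z)/(z + 0) = (u + u*z)/z)
3796*k(-1 - 1*(-5), C) = 3796*((-1 - 1*(-5)) + (-1 - 1*(-5))/15) = 3796*((-1 + 5) + (-1 + 5)*(1/15)) = 3796*(4 + 4*(1/15)) = 3796*(4 + 4/15) = 3796*(64/15) = 242944/15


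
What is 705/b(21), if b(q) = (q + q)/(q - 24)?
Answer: -705/14 ≈ -50.357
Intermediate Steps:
b(q) = 2*q/(-24 + q) (b(q) = (2*q)/(-24 + q) = 2*q/(-24 + q))
705/b(21) = 705/((2*21/(-24 + 21))) = 705/((2*21/(-3))) = 705/((2*21*(-1/3))) = 705/(-14) = 705*(-1/14) = -705/14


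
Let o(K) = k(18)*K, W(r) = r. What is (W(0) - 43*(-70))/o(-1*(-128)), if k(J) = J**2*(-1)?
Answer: -1505/20736 ≈ -0.072579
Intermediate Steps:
k(J) = -J**2
o(K) = -324*K (o(K) = (-1*18**2)*K = (-1*324)*K = -324*K)
(W(0) - 43*(-70))/o(-1*(-128)) = (0 - 43*(-70))/((-(-324)*(-128))) = (0 + 3010)/((-324*128)) = 3010/(-41472) = 3010*(-1/41472) = -1505/20736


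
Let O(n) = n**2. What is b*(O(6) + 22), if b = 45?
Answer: 2610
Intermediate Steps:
b*(O(6) + 22) = 45*(6**2 + 22) = 45*(36 + 22) = 45*58 = 2610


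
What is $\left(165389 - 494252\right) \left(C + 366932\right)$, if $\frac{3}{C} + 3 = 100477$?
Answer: $- \frac{12124233582428373}{100474} \approx -1.2067 \cdot 10^{11}$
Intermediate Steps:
$C = \frac{3}{100474}$ ($C = \frac{3}{-3 + 100477} = \frac{3}{100474} \approx 2.9858 \cdot 10^{-5}$)
$\left(165389 - 494252\right) \left(C + 366932\right) = \left(165389 - 494252\right) \left(\frac{3}{100474} + 366932\right) = \left(-328863\right) \frac{36867125771}{100474} = - \frac{12124233582428373}{100474}$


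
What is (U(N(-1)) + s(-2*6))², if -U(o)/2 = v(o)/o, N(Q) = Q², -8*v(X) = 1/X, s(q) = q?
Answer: 2209/16 ≈ 138.06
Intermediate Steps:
v(X) = -1/(8*X)
U(o) = 1/(4*o²) (U(o) = -2*(-1/(8*o))/o = -(-1)/(4*o²) = 1/(4*o²))
(U(N(-1)) + s(-2*6))² = (1/(4*((-1)²)²) - 2*6)² = ((¼)/1² - 12)² = ((¼)*1 - 12)² = (¼ - 12)² = (-47/4)² = 2209/16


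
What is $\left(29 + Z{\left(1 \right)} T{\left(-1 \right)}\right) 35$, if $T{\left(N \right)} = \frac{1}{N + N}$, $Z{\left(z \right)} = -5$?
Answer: $\frac{2205}{2} \approx 1102.5$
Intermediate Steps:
$T{\left(N \right)} = \frac{1}{2 N}$
$\left(29 + Z{\left(1 \right)} T{\left(-1 \right)}\right) 35 = \left(29 - 5 \frac{1}{2 \left(-1\right)}\right) 35 = \left(29 - 5 \cdot \frac{1}{2} \left(-1\right)\right) 35 = \left(29 - - \frac{5}{2}\right) 35 = \left(29 + \frac{5}{2}\right) 35 = \frac{63}{2} \cdot 35 = \frac{2205}{2}$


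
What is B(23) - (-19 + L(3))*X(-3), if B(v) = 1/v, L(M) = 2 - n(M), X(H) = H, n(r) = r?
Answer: -1379/23 ≈ -59.957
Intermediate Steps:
L(M) = 2 - M
B(23) - (-19 + L(3))*X(-3) = 1/23 - (-19 + (2 - 1*3))*(-3) = 1/23 - (-19 + (2 - 3))*(-3) = 1/23 - (-19 - 1)*(-3) = 1/23 - (-20)*(-3) = 1/23 - 1*60 = 1/23 - 60 = -1379/23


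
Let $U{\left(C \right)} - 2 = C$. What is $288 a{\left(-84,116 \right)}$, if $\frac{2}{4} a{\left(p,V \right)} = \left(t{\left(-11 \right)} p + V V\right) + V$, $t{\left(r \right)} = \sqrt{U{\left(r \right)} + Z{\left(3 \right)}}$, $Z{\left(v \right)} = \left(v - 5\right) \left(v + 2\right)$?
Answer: $7817472 - 48384 i \sqrt{19} \approx 7.8175 \cdot 10^{6} - 2.109 \cdot 10^{5} i$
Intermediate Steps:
$U{\left(C \right)} = 2 + C$
$Z{\left(v \right)} = \left(-5 + v\right) \left(2 + v\right)$
$t{\left(r \right)} = \sqrt{-8 + r}$ ($t{\left(r \right)} = \sqrt{\left(2 + r\right) - \left(19 - 9\right)} = \sqrt{\left(2 + r\right) - 10} = \sqrt{-8 + r}$)
$a{\left(p,V \right)} = 2 V + 2 V^{2} + 2 i p \sqrt{19}$ ($a{\left(p,V \right)} = 2 \left(\left(\sqrt{-8 - 11} p + V V\right) + V\right) = 2 \left(\left(\sqrt{-19} p + V^{2}\right) + V\right) = 2 \left(\left(i \sqrt{19} p + V^{2}\right) + V\right) = 2 \left(\left(i p \sqrt{19} + V^{2}\right) + V\right) = 2 \left(\left(V^{2} + i p \sqrt{19}\right) + V\right) = 2 \left(V + V^{2} + i p \sqrt{19}\right) = 2 V + 2 V^{2} + 2 i p \sqrt{19}$)
$288 a{\left(-84,116 \right)} = 288 \left(2 \cdot 116 + 2 \cdot 116^{2} + 2 i \left(-84\right) \sqrt{19}\right) = 288 \left(232 + 2 \cdot 13456 - 168 i \sqrt{19}\right) = 288 \left(232 + 26912 - 168 i \sqrt{19}\right) = 288 \left(27144 - 168 i \sqrt{19}\right) = 7817472 - 48384 i \sqrt{19}$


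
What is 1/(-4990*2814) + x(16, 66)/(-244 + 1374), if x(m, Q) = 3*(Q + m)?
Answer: 345429643/1586730180 ≈ 0.21770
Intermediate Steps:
x(m, Q) = 3*Q + 3*m
1/(-4990*2814) + x(16, 66)/(-244 + 1374) = 1/(-4990*2814) + (3*66 + 3*16)/(-244 + 1374) = -1/4990*1/2814 + (198 + 48)/1130 = -1/14041860 + 246*(1/1130) = -1/14041860 + 123/565 = 345429643/1586730180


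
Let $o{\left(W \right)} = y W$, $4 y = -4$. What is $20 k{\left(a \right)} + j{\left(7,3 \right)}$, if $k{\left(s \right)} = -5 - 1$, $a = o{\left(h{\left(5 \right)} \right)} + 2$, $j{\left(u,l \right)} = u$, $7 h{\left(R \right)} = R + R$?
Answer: $-113$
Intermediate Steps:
$y = -1$ ($y = \frac{1}{4} \left(-4\right) = -1$)
$h{\left(R \right)} = \frac{2 R}{7}$ ($h{\left(R \right)} = \frac{R + R}{7} = \frac{2 R}{7}$)
$o{\left(W \right)} = - W$
$a = \frac{4}{7}$ ($a = - \frac{2 \cdot 5}{7} + 2 = \left(-1\right) \frac{10}{7} + 2 = - \frac{10}{7} + 2 = \frac{4}{7} \approx 0.57143$)
$k{\left(s \right)} = -6$
$20 k{\left(a \right)} + j{\left(7,3 \right)} = 20 \left(-6\right) + 7 = -120 + 7 = -113$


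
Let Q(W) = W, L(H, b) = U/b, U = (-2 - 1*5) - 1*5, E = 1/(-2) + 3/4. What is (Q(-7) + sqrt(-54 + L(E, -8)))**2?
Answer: (14 - I*sqrt(210))**2/4 ≈ -3.5 - 101.44*I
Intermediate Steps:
E = 1/4 (E = 1*(-1/2) + 3*(1/4) = -1/2 + 3/4 = 1/4 ≈ 0.25000)
U = -12 (U = (-2 - 5) - 5 = -7 - 5 = -12)
L(H, b) = -12/b
(Q(-7) + sqrt(-54 + L(E, -8)))**2 = (-7 + sqrt(-54 - 12/(-8)))**2 = (-7 + sqrt(-54 - 12*(-1/8)))**2 = (-7 + sqrt(-54 + 3/2))**2 = (-7 + sqrt(-105/2))**2 = (-7 + I*sqrt(210)/2)**2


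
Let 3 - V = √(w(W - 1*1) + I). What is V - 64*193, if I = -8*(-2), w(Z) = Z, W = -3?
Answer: -12349 - 2*√3 ≈ -12352.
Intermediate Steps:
I = 16
V = 3 - 2*√3 (V = 3 - √((-3 - 1*1) + 16) = 3 - √((-3 - 1) + 16) = 3 - √(-4 + 16) = 3 - √12 = 3 - 2*√3 ≈ -0.46410)
V - 64*193 = (3 - 2*√3) - 64*193 = (3 - 2*√3) - 12352 = -12349 - 2*√3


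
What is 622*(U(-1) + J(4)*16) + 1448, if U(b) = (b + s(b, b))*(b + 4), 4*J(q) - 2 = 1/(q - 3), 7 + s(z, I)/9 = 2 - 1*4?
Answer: -144100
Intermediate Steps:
s(z, I) = -81 (s(z, I) = -63 + 9*(2 - 1*4) = -63 + 9*(2 - 4) = -63 + 9*(-2) = -63 - 18 = -81)
J(q) = ½ + 1/(4*(-3 + q)) (J(q) = ½ + 1/(4*(q - 3)) = ½ + 1/(4*(-3 + q)))
U(b) = (-81 + b)*(4 + b) (U(b) = (b - 81)*(b + 4) = (-81 + b)*(4 + b))
622*(U(-1) + J(4)*16) + 1448 = 622*((-324 + (-1)² - 77*(-1)) + ((-5 + 2*4)/(4*(-3 + 4)))*16) + 1448 = 622*((-324 + 1 + 77) + ((¼)*(-5 + 8)/1)*16) + 1448 = 622*(-246 + ((¼)*1*3)*16) + 1448 = 622*(-246 + (¾)*16) + 1448 = 622*(-246 + 12) + 1448 = 622*(-234) + 1448 = -145548 + 1448 = -144100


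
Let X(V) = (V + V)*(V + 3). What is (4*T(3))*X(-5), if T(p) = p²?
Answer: 720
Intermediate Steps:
X(V) = 2*V*(3 + V) (X(V) = (2*V)*(3 + V) = 2*V*(3 + V))
(4*T(3))*X(-5) = (4*3²)*(2*(-5)*(3 - 5)) = (4*9)*(2*(-5)*(-2)) = 36*20 = 720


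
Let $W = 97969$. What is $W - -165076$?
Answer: $263045$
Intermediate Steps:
$W - -165076 = 97969 - -165076 = 97969 + 165076 = 263045$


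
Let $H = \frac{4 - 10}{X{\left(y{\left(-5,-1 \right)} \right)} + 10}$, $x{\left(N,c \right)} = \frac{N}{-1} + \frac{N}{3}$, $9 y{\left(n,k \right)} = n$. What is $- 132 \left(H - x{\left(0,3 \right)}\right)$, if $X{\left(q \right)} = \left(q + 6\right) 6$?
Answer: $\frac{297}{16} \approx 18.563$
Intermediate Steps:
$y{\left(n,k \right)} = \frac{n}{9}$
$x{\left(N,c \right)} = - \frac{2 N}{3}$ ($x{\left(N,c \right)} = N \left(-1\right) + N \frac{1}{3} = - N + \frac{N}{3} = - \frac{2 N}{3}$)
$X{\left(q \right)} = 36 + 6 q$ ($X{\left(q \right)} = \left(6 + q\right) 6 = 36 + 6 q$)
$H = - \frac{9}{64}$ ($H = \frac{4 - 10}{\left(36 + 6 \cdot \frac{1}{9} \left(-5\right)\right) + 10} = - \frac{6}{\left(36 + 6 \left(- \frac{5}{9}\right)\right) + 10} = - \frac{6}{\left(36 - \frac{10}{3}\right) + 10} = - \frac{6}{\frac{98}{3} + 10} = - \frac{6}{\frac{128}{3}} = \left(-6\right) \frac{3}{128} = - \frac{9}{64} \approx -0.14063$)
$- 132 \left(H - x{\left(0,3 \right)}\right) = - 132 \left(- \frac{9}{64} - \left(- \frac{2}{3}\right) 0\right) = - 132 \left(- \frac{9}{64} - 0\right) = - 132 \left(- \frac{9}{64} + 0\right) = \left(-132\right) \left(- \frac{9}{64}\right) = \frac{297}{16}$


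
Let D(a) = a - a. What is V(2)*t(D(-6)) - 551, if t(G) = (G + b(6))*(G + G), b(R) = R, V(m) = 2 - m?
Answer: -551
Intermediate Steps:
D(a) = 0
t(G) = 2*G*(6 + G) (t(G) = (G + 6)*(G + G) = (6 + G)*(2*G) = 2*G*(6 + G))
V(2)*t(D(-6)) - 551 = (2 - 1*2)*(2*0*(6 + 0)) - 551 = (2 - 2)*(2*0*6) - 551 = 0*0 - 551 = 0 - 551 = -551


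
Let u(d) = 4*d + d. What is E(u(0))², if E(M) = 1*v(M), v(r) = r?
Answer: 0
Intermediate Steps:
u(d) = 5*d
E(M) = M (E(M) = 1*M = M)
E(u(0))² = (5*0)² = 0² = 0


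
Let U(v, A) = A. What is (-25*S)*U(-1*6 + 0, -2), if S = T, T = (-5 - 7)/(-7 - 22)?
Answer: 600/29 ≈ 20.690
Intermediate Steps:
T = 12/29 (T = -12/(-29) = -12*(-1/29) = 12/29 ≈ 0.41379)
S = 12/29 ≈ 0.41379
(-25*S)*U(-1*6 + 0, -2) = -25*12/29*(-2) = -300/29*(-2) = 600/29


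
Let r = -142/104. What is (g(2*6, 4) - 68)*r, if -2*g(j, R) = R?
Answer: 2485/26 ≈ 95.577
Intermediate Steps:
g(j, R) = -R/2
r = -71/52 (r = -142*1/104 = -71/52 ≈ -1.3654)
(g(2*6, 4) - 68)*r = (-½*4 - 68)*(-71/52) = (-2 - 68)*(-71/52) = -70*(-71/52) = 2485/26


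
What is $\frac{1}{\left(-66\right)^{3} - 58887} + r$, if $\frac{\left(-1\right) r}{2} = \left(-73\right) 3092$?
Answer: $\frac{156368370455}{346383} \approx 4.5143 \cdot 10^{5}$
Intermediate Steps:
$r = 451432$ ($r = - 2 \left(\left(-73\right) 3092\right) = \left(-2\right) \left(-225716\right) = 451432$)
$\frac{1}{\left(-66\right)^{3} - 58887} + r = \frac{1}{\left(-66\right)^{3} - 58887} + 451432 = \frac{1}{-287496 - 58887} + 451432 = \frac{1}{-346383} + 451432 = - \frac{1}{346383} + 451432 = \frac{156368370455}{346383}$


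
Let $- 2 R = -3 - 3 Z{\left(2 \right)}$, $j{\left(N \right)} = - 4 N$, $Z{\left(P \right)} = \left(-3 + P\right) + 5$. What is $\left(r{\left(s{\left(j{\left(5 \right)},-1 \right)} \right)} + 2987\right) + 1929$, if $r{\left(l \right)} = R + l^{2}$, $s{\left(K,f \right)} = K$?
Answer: $\frac{10647}{2} \approx 5323.5$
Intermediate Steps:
$Z{\left(P \right)} = 2 + P$
$R = \frac{15}{2}$ ($R = - \frac{-3 - 3 \left(2 + 2\right)}{2} = - \frac{-3 - 12}{2} = \left(- \frac{1}{2}\right) \left(-15\right) = \frac{15}{2} \approx 7.5$)
$r{\left(l \right)} = \frac{15}{2} + l^{2}$
$\left(r{\left(s{\left(j{\left(5 \right)},-1 \right)} \right)} + 2987\right) + 1929 = \left(\left(\frac{15}{2} + \left(\left(-4\right) 5\right)^{2}\right) + 2987\right) + 1929 = \left(\left(\frac{15}{2} + \left(-20\right)^{2}\right) + 2987\right) + 1929 = \left(\left(\frac{15}{2} + 400\right) + 2987\right) + 1929 = \left(\frac{815}{2} + 2987\right) + 1929 = \frac{6789}{2} + 1929 = \frac{10647}{2}$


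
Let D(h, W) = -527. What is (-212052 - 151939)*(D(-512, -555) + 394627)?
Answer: -143448853100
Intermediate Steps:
(-212052 - 151939)*(D(-512, -555) + 394627) = (-212052 - 151939)*(-527 + 394627) = -363991*394100 = -143448853100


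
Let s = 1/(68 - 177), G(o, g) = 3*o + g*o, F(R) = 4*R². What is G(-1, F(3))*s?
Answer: 39/109 ≈ 0.35780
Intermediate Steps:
s = -1/109 (s = 1/(-109) = -1/109 ≈ -0.0091743)
G(-1, F(3))*s = -(3 + 4*3²)*(-1/109) = -(3 + 4*9)*(-1/109) = -(3 + 36)*(-1/109) = -1*39*(-1/109) = -39*(-1/109) = 39/109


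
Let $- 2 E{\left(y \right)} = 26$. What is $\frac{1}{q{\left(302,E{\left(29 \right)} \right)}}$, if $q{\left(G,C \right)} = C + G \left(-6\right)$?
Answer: $- \frac{1}{1825} \approx -0.00054795$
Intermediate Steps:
$E{\left(y \right)} = -13$ ($E{\left(y \right)} = \left(- \frac{1}{2}\right) 26 = -13$)
$q{\left(G,C \right)} = C - 6 G$
$\frac{1}{q{\left(302,E{\left(29 \right)} \right)}} = \frac{1}{-13 - 1812} = \frac{1}{-1825} = - \frac{1}{1825}$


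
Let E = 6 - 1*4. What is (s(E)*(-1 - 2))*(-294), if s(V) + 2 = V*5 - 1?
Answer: 6174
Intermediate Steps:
E = 2 (E = 6 - 4 = 2)
s(V) = -3 + 5*V (s(V) = -2 + (V*5 - 1) = -2 + (5*V - 1) = -2 + (-1 + 5*V) = -3 + 5*V)
(s(E)*(-1 - 2))*(-294) = ((-3 + 5*2)*(-1 - 2))*(-294) = ((-3 + 10)*(-3))*(-294) = (7*(-3))*(-294) = -21*(-294) = 6174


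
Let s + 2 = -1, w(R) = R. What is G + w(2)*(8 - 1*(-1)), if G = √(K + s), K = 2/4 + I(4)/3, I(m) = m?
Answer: 18 + I*√42/6 ≈ 18.0 + 1.0801*I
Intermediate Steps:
s = -3 (s = -2 - 1 = -3)
K = 11/6 (K = 2/4 + 4/3 = 2*(¼) + 4*(⅓) = ½ + 4/3 = 11/6 ≈ 1.8333)
G = I*√42/6 (G = √(11/6 - 3) = √(-7/6) = I*√42/6 ≈ 1.0801*I)
G + w(2)*(8 - 1*(-1)) = I*√42/6 + 2*(8 - 1*(-1)) = I*√42/6 + 2*(8 + 1) = I*√42/6 + 2*9 = I*√42/6 + 18 = 18 + I*√42/6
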